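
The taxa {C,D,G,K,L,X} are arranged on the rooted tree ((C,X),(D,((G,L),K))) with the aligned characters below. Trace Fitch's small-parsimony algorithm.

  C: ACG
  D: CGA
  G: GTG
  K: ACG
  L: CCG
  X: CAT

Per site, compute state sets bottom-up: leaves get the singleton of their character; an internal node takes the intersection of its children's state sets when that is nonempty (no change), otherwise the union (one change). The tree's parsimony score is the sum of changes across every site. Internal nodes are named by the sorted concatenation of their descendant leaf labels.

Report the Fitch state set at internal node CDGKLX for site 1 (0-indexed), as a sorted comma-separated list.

[col 0] CX: children C:{A}, X:{C} ∪→ {A,C}; cost 1
[col 0] GL: children G:{G}, L:{C} ∪→ {C,G}; cost 1
[col 0] GKL: children GL:{C,G}, K:{A} ∪→ {A,C,G}; cost 1
[col 0] DGKL: children D:{C}, GKL:{A,C,G} ∩→ {C}; cost 0
[col 0] CDGKLX: children CX:{A,C}, DGKL:{C} ∩→ {C}; cost 0
[col 1] CX: children C:{C}, X:{A} ∪→ {A,C}; cost 1
[col 1] GL: children G:{T}, L:{C} ∪→ {C,T}; cost 1
[col 1] GKL: children GL:{C,T}, K:{C} ∩→ {C}; cost 0
[col 1] DGKL: children D:{G}, GKL:{C} ∪→ {C,G}; cost 1
[col 1] CDGKLX: children CX:{A,C}, DGKL:{C,G} ∩→ {C}; cost 0
[col 2] CX: children C:{G}, X:{T} ∪→ {G,T}; cost 1
[col 2] GL: children G:{G}, L:{G} ∩→ {G}; cost 0
[col 2] GKL: children GL:{G}, K:{G} ∩→ {G}; cost 0
[col 2] DGKL: children D:{A}, GKL:{G} ∪→ {A,G}; cost 1
[col 2] CDGKLX: children CX:{G,T}, DGKL:{A,G} ∩→ {G}; cost 0
per-site changes: [3, 3, 2]; total = 8

C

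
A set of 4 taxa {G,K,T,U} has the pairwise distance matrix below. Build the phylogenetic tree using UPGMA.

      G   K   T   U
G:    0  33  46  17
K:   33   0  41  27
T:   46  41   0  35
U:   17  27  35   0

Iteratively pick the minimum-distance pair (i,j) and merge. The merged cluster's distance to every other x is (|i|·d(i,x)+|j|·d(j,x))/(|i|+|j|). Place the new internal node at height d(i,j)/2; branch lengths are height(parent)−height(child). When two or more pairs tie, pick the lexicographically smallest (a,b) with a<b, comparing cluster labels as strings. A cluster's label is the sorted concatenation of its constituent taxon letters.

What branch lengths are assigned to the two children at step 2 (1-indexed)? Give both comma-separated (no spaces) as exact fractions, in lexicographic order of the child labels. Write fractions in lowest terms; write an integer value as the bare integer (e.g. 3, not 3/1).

1. join G+U (d=17) ⇒ GU; edges |G|=17/2, |U|=17/2
  updated: d(GU,K)=30, d(GU,T)=81/2
2. join GU+K (d=30) ⇒ GKU; edges |GU|=13/2, |K|=15
  updated: d(GKU,T)=122/3
3. join GKU+T (d=122/3) ⇒ GKTU; edges |GKU|=16/3, |T|=61/3
final tree: (((G:17/2,U:17/2):13/2,K:15):16/3,T:61/3)
total length: 385/6

13/2,15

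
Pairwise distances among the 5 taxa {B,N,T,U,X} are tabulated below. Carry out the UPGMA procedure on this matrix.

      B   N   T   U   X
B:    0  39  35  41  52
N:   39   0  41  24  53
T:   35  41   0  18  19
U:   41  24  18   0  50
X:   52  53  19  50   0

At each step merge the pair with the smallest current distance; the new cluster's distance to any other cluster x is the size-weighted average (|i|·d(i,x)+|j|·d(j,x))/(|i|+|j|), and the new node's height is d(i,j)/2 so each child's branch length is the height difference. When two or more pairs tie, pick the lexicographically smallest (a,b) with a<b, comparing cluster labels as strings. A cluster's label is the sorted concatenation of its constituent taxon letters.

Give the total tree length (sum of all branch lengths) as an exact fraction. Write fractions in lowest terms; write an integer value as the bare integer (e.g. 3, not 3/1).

1. join T+U (d=18) ⇒ TU; edges |T|=9, |U|=9
  updated: d(B,TU)=38, d(N,TU)=65/2, d(TU,X)=69/2
2. join N+TU (d=65/2) ⇒ NTU; edges |N|=65/4, |TU|=29/4
  updated: d(B,NTU)=115/3, d(NTU,X)=122/3
3. join B+NTU (d=115/3) ⇒ BNTU; edges |B|=115/6, |NTU|=35/12
  updated: d(BNTU,X)=87/2
4. join BNTU+X (d=87/2) ⇒ BNTUX; edges |BNTU|=31/12, |X|=87/4
final tree: ((B:115/6,(N:65/4,(T:9,U:9):29/4):35/12):31/12,X:87/4)
total length: 1055/12

1055/12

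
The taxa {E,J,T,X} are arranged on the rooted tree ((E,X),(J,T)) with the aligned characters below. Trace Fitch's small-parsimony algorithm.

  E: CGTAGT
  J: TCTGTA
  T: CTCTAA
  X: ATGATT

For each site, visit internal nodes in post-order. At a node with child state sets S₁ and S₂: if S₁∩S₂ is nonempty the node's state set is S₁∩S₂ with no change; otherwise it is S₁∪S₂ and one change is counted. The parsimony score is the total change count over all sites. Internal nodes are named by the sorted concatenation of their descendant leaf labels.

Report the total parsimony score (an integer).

EX@0: {C} ∪ {A} = {A,C} (union, +1)
JT@0: {T} ∪ {C} = {C,T} (union, +1)
EJTX@0: {A,C} ∩ {C,T} = {C} (intersection, +0)
EX@1: {G} ∪ {T} = {G,T} (union, +1)
JT@1: {C} ∪ {T} = {C,T} (union, +1)
EJTX@1: {G,T} ∩ {C,T} = {T} (intersection, +0)
EX@2: {T} ∪ {G} = {G,T} (union, +1)
JT@2: {T} ∪ {C} = {C,T} (union, +1)
EJTX@2: {G,T} ∩ {C,T} = {T} (intersection, +0)
EX@3: {A} ∩ {A} = {A} (intersection, +0)
JT@3: {G} ∪ {T} = {G,T} (union, +1)
EJTX@3: {A} ∪ {G,T} = {A,G,T} (union, +1)
EX@4: {G} ∪ {T} = {G,T} (union, +1)
JT@4: {T} ∪ {A} = {A,T} (union, +1)
EJTX@4: {G,T} ∩ {A,T} = {T} (intersection, +0)
EX@5: {T} ∩ {T} = {T} (intersection, +0)
JT@5: {A} ∩ {A} = {A} (intersection, +0)
EJTX@5: {T} ∪ {A} = {A,T} (union, +1)
per-site changes: [2, 2, 2, 2, 2, 1]; total = 11

11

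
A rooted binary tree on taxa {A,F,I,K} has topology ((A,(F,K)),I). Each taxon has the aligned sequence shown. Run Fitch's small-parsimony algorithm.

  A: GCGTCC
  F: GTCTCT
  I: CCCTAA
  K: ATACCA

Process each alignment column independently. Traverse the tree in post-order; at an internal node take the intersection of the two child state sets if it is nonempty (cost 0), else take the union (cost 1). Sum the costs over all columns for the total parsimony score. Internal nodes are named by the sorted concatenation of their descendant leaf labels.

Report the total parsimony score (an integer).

9

site 0, node FK: F={G} ∪ K={A} → {A,G} (+1)
site 0, node AFK: A={G} ∩ FK={A,G} → {G} (+0)
site 0, node AFIK: AFK={G} ∪ I={C} → {C,G} (+1)
site 1, node FK: F={T} ∩ K={T} → {T} (+0)
site 1, node AFK: A={C} ∪ FK={T} → {C,T} (+1)
site 1, node AFIK: AFK={C,T} ∩ I={C} → {C} (+0)
site 2, node FK: F={C} ∪ K={A} → {A,C} (+1)
site 2, node AFK: A={G} ∪ FK={A,C} → {A,C,G} (+1)
site 2, node AFIK: AFK={A,C,G} ∩ I={C} → {C} (+0)
site 3, node FK: F={T} ∪ K={C} → {C,T} (+1)
site 3, node AFK: A={T} ∩ FK={C,T} → {T} (+0)
site 3, node AFIK: AFK={T} ∩ I={T} → {T} (+0)
site 4, node FK: F={C} ∩ K={C} → {C} (+0)
site 4, node AFK: A={C} ∩ FK={C} → {C} (+0)
site 4, node AFIK: AFK={C} ∪ I={A} → {A,C} (+1)
site 5, node FK: F={T} ∪ K={A} → {A,T} (+1)
site 5, node AFK: A={C} ∪ FK={A,T} → {A,C,T} (+1)
site 5, node AFIK: AFK={A,C,T} ∩ I={A} → {A} (+0)
per-site changes: [2, 1, 2, 1, 1, 2]; total = 9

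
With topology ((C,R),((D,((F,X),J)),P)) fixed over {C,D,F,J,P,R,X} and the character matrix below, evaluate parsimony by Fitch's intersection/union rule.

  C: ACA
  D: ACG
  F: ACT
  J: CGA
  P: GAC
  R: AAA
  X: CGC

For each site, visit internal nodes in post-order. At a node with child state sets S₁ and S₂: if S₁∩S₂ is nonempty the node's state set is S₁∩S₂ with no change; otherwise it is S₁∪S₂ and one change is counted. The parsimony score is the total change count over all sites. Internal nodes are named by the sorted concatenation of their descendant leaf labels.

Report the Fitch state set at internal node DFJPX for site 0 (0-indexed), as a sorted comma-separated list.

site 0, node CR: C={A} ∩ R={A} → {A} (+0)
site 0, node FX: F={A} ∪ X={C} → {A,C} (+1)
site 0, node FJX: FX={A,C} ∩ J={C} → {C} (+0)
site 0, node DFJX: D={A} ∪ FJX={C} → {A,C} (+1)
site 0, node DFJPX: DFJX={A,C} ∪ P={G} → {A,C,G} (+1)
site 0, node CDFJPRX: CR={A} ∩ DFJPX={A,C,G} → {A} (+0)
site 1, node CR: C={C} ∪ R={A} → {A,C} (+1)
site 1, node FX: F={C} ∪ X={G} → {C,G} (+1)
site 1, node FJX: FX={C,G} ∩ J={G} → {G} (+0)
site 1, node DFJX: D={C} ∪ FJX={G} → {C,G} (+1)
site 1, node DFJPX: DFJX={C,G} ∪ P={A} → {A,C,G} (+1)
site 1, node CDFJPRX: CR={A,C} ∩ DFJPX={A,C,G} → {A,C} (+0)
site 2, node CR: C={A} ∩ R={A} → {A} (+0)
site 2, node FX: F={T} ∪ X={C} → {C,T} (+1)
site 2, node FJX: FX={C,T} ∪ J={A} → {A,C,T} (+1)
site 2, node DFJX: D={G} ∪ FJX={A,C,T} → {A,C,G,T} (+1)
site 2, node DFJPX: DFJX={A,C,G,T} ∩ P={C} → {C} (+0)
site 2, node CDFJPRX: CR={A} ∪ DFJPX={C} → {A,C} (+1)
per-site changes: [3, 4, 4]; total = 11

A,C,G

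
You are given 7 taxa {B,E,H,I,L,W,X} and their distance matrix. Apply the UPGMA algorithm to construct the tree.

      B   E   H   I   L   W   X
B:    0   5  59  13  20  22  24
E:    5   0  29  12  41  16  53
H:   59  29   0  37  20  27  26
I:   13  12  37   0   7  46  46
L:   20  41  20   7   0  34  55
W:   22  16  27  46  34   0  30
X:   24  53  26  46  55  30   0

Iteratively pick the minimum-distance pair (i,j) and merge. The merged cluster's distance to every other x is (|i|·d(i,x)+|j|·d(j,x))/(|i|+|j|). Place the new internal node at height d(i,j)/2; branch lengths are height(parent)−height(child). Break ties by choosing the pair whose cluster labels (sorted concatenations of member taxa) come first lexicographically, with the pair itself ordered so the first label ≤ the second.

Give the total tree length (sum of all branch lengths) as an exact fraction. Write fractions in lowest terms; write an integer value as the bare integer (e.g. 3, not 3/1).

iteration 1: select B,E (d=5); attach at lengths (5/2, 5/2); label the merged cluster BE
  updated: d(BE,H)=44, d(BE,I)=25/2, d(BE,L)=61/2, d(BE,W)=19, d(BE,X)=77/2
iteration 2: select I,L (d=7); attach at lengths (7/2, 7/2); label the merged cluster IL
  updated: d(BE,IL)=43/2, d(H,IL)=57/2, d(IL,W)=40, d(IL,X)=101/2
iteration 3: select BE,W (d=19); attach at lengths (7, 19/2); label the merged cluster BEW
  updated: d(BEW,H)=115/3, d(BEW,IL)=83/3, d(BEW,X)=107/3
iteration 4: select H,X (d=26); attach at lengths (13, 13); label the merged cluster HX
  updated: d(BEW,HX)=37, d(HX,IL)=79/2
iteration 5: select BEW,IL (d=83/3); attach at lengths (13/3, 31/3); label the merged cluster BEILW
  updated: d(BEILW,HX)=38
iteration 6: select BEILW,HX (d=38); attach at lengths (31/6, 6); label the merged cluster BEHILWX
final tree: ((((B:5/2,E:5/2):7,W:19/2):13/3,(I:7/2,L:7/2):31/3):31/6,(H:13,X:13):6)
total length: 241/3

241/3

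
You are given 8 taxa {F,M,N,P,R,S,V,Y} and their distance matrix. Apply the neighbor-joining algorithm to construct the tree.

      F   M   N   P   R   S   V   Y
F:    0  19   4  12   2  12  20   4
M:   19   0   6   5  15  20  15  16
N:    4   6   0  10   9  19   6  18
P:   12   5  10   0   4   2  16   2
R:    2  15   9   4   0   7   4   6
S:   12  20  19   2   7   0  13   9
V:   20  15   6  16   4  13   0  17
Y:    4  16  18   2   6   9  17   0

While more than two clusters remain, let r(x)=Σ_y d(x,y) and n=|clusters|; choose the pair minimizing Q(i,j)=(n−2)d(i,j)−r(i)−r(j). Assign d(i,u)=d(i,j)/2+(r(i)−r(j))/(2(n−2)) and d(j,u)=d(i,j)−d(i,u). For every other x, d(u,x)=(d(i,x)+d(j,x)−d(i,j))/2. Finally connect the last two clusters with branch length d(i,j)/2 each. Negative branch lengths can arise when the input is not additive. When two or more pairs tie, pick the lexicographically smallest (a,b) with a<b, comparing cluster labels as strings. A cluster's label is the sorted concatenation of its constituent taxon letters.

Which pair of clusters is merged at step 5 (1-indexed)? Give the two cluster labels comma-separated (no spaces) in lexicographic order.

iteration 1: select M,N (d=6, Q=-132); attach at lengths (5, 1); label the merged cluster MN
  updated: d(F,MN)=17/2, d(MN,P)=9/2, d(MN,R)=9, d(MN,S)=33/2, d(MN,V)=15/2, d(MN,Y)=14
iteration 2: select MN,V (d=15/2, Q=-100); attach at lengths (2, 11/2); label the merged cluster MNV
  updated: d(F,MNV)=21/2, d(MNV,P)=13/2, d(MNV,R)=11/4, d(MNV,S)=11, d(MNV,Y)=47/4
iteration 3: select P,S (d=2, Q=-119/2); attach at lengths (-13/16, 45/16); label the merged cluster PS
  updated: d(F,PS)=11, d(MNV,PS)=31/4, d(PS,R)=9/2, d(PS,Y)=9/2
iteration 4: select F,Y (d=4, Q=-167/4); attach at lengths (53/24, 43/24); label the merged cluster FY
  updated: d(FY,MNV)=73/8, d(FY,PS)=23/4, d(FY,R)=2
iteration 5: select FY,PS (d=23/4, Q=-187/8); attach at lengths (83/32, 101/32); label the merged cluster FPSY
  updated: d(FPSY,MNV)=89/16, d(FPSY,R)=3/8
iteration 6: select FPSY,MNV (d=89/16, Q=-139/16); attach at lengths (51/32, 127/32); label the merged cluster FMNPSVY
  updated: d(FMNPSVY,R)=-39/32
iteration 7: select FMNPSVY,R (d=-39/32); attach at lengths (-39/64, -39/64); label the merged cluster FMNPRSVY
final tree: ((((F:53/24,Y:43/24):83/32,(P:-13/16,S:45/16):101/32):51/32,((M:5,N:1):2,V:11/2):127/32):-39/64,R:-39/64)
total length: 947/32

FY,PS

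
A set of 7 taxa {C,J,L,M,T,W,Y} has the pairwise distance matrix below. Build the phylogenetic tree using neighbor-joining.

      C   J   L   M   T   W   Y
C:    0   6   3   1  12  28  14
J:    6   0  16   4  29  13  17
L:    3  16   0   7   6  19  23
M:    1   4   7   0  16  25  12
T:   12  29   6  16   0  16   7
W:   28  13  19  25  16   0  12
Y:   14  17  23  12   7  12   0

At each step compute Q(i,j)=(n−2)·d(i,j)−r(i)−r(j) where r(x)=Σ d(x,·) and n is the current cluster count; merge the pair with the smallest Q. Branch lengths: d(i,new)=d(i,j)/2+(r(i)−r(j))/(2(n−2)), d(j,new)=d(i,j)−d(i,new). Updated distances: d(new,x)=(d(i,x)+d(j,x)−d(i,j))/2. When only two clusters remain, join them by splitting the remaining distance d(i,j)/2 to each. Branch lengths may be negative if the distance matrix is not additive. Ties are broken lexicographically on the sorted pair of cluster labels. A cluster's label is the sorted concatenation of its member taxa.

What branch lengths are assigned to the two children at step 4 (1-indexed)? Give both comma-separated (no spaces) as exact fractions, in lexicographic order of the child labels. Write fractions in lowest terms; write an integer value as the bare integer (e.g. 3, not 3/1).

-37/32,133/32

1. join W+Y (d=12, Q=-138) ⇒ WY; edges |W|=44/5, |Y|=16/5
  updated: d(C,WY)=15, d(J,WY)=9, d(L,WY)=15, d(M,WY)=25/2, d(T,WY)=11/2
2. join T+WY (d=11/2, Q=-207/2) ⇒ TWY; edges |T|=67/16, |WY|=21/16
  updated: d(C,TWY)=43/4, d(J,TWY)=65/4, d(L,TWY)=31/4, d(M,TWY)=23/2
3. join L+TWY (d=31/4, Q=-227/4) ⇒ LTWY; edges |L|=43/24, |TWY|=143/24
  updated: d(C,LTWY)=3, d(J,LTWY)=49/4, d(LTWY,M)=43/8
4. join C+LTWY (d=3, Q=-197/8) ⇒ CLTWY; edges |C|=-37/32, |LTWY|=133/32
  updated: d(CLTWY,J)=61/8, d(CLTWY,M)=27/16
5. join CLTWY+J (d=61/8, Q=-213/16) ⇒ CJLTWY; edges |CLTWY|=85/32, |J|=159/32
  updated: d(CJLTWY,M)=-31/32
6. join CJLTWY+M (d=-31/32) ⇒ CJLMTWY; edges |CJLTWY|=-31/64, |M|=-31/64
final tree: (((C:-37/32,(L:43/24,(T:67/16,(W:44/5,Y:16/5):21/16):143/24):133/32):85/32,J:159/32):-31/64,M:-31/64)
total length: 1117/32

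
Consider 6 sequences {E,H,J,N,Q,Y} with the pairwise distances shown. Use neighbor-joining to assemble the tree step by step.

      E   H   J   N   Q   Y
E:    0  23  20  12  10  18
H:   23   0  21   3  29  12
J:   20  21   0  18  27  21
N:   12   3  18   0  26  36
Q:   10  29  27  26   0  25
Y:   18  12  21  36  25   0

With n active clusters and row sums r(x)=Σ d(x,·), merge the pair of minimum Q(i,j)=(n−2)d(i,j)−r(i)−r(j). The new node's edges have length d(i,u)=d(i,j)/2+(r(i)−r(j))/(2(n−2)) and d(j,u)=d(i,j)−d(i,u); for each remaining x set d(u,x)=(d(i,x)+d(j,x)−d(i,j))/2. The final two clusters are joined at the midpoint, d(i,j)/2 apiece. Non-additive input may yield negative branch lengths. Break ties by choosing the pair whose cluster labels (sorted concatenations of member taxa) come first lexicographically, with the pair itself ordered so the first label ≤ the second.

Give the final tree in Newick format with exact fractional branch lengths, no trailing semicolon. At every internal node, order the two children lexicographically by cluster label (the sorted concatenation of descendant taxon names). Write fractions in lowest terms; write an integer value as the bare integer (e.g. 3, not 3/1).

1. join H+N (d=3, Q=-171) ⇒ HN; edges |H|=5/8, |N|=19/8
  updated: d(E,HN)=16, d(HN,J)=18, d(HN,Q)=26, d(HN,Y)=45/2
2. join E+Q (d=10, Q=-122) ⇒ EQ; edges |E|=1, |Q|=9
  updated: d(EQ,HN)=16, d(EQ,J)=37/2, d(EQ,Y)=33/2
3. join EQ+Y (d=33/2, Q=-78) ⇒ EQY; edges |EQ|=6, |Y|=21/2
  updated: d(EQY,HN)=11, d(EQY,J)=23/2
4. join EQY+HN (d=11, Q=-81/2) ⇒ EHNQY; edges |EQY|=9/4, |HN|=35/4
  updated: d(EHNQY,J)=37/4
5. join EHNQY+J (d=37/4) ⇒ EHJNQY; edges |EHNQY|=37/8, |J|=37/8
final tree: ((((E:1,Q:9):6,Y:21/2):9/4,(H:5/8,N:19/8):35/4):37/8,J:37/8)
total length: 199/4

((((E:1,Q:9):6,Y:21/2):9/4,(H:5/8,N:19/8):35/4):37/8,J:37/8)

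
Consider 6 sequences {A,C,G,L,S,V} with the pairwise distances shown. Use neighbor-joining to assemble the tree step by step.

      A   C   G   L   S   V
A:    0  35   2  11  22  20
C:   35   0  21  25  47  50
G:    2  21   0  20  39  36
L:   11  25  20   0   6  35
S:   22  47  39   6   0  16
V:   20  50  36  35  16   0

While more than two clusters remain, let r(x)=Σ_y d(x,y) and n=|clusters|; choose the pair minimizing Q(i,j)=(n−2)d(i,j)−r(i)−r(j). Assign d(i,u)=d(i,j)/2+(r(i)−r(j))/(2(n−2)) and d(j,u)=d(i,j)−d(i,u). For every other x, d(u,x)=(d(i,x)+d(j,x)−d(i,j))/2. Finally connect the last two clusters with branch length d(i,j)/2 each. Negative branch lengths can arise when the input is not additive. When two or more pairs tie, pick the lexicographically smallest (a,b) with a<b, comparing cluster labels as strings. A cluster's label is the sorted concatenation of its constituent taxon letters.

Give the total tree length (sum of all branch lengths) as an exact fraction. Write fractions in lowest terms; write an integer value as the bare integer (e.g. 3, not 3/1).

499/8

1. join S+V (d=16, Q=-223) ⇒ SV; edges |S|=37/8, |V|=91/8
  updated: d(A,SV)=13, d(C,SV)=81/2, d(G,SV)=59/2, d(L,SV)=25/2
2. join C+G (d=21, Q=-131) ⇒ CG; edges |C|=56/3, |G|=7/3
  updated: d(A,CG)=8, d(CG,L)=12, d(CG,SV)=49/2
3. join A+CG (d=8, Q=-121/2) ⇒ ACG; edges |A|=7/8, |CG|=57/8
  updated: d(ACG,L)=15/2, d(ACG,SV)=59/4
4. join ACG+L (d=15/2, Q=-139/4) ⇒ ACGL; edges |ACG|=39/8, |L|=21/8
  updated: d(ACGL,SV)=79/8
5. join ACGL+SV (d=79/8) ⇒ ACGLSV; edges |ACGL|=79/16, |SV|=79/16
final tree: (((A:7/8,(C:56/3,G:7/3):57/8):39/8,L:21/8):79/16,(S:37/8,V:91/8):79/16)
total length: 499/8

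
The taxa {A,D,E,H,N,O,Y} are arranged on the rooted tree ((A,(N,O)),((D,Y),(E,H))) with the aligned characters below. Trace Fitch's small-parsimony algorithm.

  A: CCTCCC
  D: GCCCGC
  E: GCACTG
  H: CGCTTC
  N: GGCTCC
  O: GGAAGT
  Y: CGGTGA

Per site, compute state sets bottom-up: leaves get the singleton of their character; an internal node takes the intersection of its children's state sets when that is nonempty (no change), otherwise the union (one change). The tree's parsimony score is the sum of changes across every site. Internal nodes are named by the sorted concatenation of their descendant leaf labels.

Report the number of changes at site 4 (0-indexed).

site 0, node NO: N={G} ∩ O={G} → {G} (+0)
site 0, node ANO: A={C} ∪ NO={G} → {C,G} (+1)
site 0, node DY: D={G} ∪ Y={C} → {C,G} (+1)
site 0, node EH: E={G} ∪ H={C} → {C,G} (+1)
site 0, node DEHY: DY={C,G} ∩ EH={C,G} → {C,G} (+0)
site 0, node ADEHNOY: ANO={C,G} ∩ DEHY={C,G} → {C,G} (+0)
site 1, node NO: N={G} ∩ O={G} → {G} (+0)
site 1, node ANO: A={C} ∪ NO={G} → {C,G} (+1)
site 1, node DY: D={C} ∪ Y={G} → {C,G} (+1)
site 1, node EH: E={C} ∪ H={G} → {C,G} (+1)
site 1, node DEHY: DY={C,G} ∩ EH={C,G} → {C,G} (+0)
site 1, node ADEHNOY: ANO={C,G} ∩ DEHY={C,G} → {C,G} (+0)
site 2, node NO: N={C} ∪ O={A} → {A,C} (+1)
site 2, node ANO: A={T} ∪ NO={A,C} → {A,C,T} (+1)
site 2, node DY: D={C} ∪ Y={G} → {C,G} (+1)
site 2, node EH: E={A} ∪ H={C} → {A,C} (+1)
site 2, node DEHY: DY={C,G} ∩ EH={A,C} → {C} (+0)
site 2, node ADEHNOY: ANO={A,C,T} ∩ DEHY={C} → {C} (+0)
site 3, node NO: N={T} ∪ O={A} → {A,T} (+1)
site 3, node ANO: A={C} ∪ NO={A,T} → {A,C,T} (+1)
site 3, node DY: D={C} ∪ Y={T} → {C,T} (+1)
site 3, node EH: E={C} ∪ H={T} → {C,T} (+1)
site 3, node DEHY: DY={C,T} ∩ EH={C,T} → {C,T} (+0)
site 3, node ADEHNOY: ANO={A,C,T} ∩ DEHY={C,T} → {C,T} (+0)
site 4, node NO: N={C} ∪ O={G} → {C,G} (+1)
site 4, node ANO: A={C} ∩ NO={C,G} → {C} (+0)
site 4, node DY: D={G} ∩ Y={G} → {G} (+0)
site 4, node EH: E={T} ∩ H={T} → {T} (+0)
site 4, node DEHY: DY={G} ∪ EH={T} → {G,T} (+1)
site 4, node ADEHNOY: ANO={C} ∪ DEHY={G,T} → {C,G,T} (+1)
site 5, node NO: N={C} ∪ O={T} → {C,T} (+1)
site 5, node ANO: A={C} ∩ NO={C,T} → {C} (+0)
site 5, node DY: D={C} ∪ Y={A} → {A,C} (+1)
site 5, node EH: E={G} ∪ H={C} → {C,G} (+1)
site 5, node DEHY: DY={A,C} ∩ EH={C,G} → {C} (+0)
site 5, node ADEHNOY: ANO={C} ∩ DEHY={C} → {C} (+0)
per-site changes: [3, 3, 4, 4, 3, 3]; total = 20

3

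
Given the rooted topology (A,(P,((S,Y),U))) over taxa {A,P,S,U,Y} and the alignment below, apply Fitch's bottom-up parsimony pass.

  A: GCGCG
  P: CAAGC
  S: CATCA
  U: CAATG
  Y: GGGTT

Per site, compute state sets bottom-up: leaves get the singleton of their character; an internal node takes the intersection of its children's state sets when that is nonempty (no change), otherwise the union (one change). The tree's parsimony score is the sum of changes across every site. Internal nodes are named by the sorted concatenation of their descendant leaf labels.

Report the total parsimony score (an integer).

13

[col 0] SY: children S:{C}, Y:{G} ∪→ {C,G}; cost 1
[col 0] SUY: children SY:{C,G}, U:{C} ∩→ {C}; cost 0
[col 0] PSUY: children P:{C}, SUY:{C} ∩→ {C}; cost 0
[col 0] APSUY: children A:{G}, PSUY:{C} ∪→ {C,G}; cost 1
[col 1] SY: children S:{A}, Y:{G} ∪→ {A,G}; cost 1
[col 1] SUY: children SY:{A,G}, U:{A} ∩→ {A}; cost 0
[col 1] PSUY: children P:{A}, SUY:{A} ∩→ {A}; cost 0
[col 1] APSUY: children A:{C}, PSUY:{A} ∪→ {A,C}; cost 1
[col 2] SY: children S:{T}, Y:{G} ∪→ {G,T}; cost 1
[col 2] SUY: children SY:{G,T}, U:{A} ∪→ {A,G,T}; cost 1
[col 2] PSUY: children P:{A}, SUY:{A,G,T} ∩→ {A}; cost 0
[col 2] APSUY: children A:{G}, PSUY:{A} ∪→ {A,G}; cost 1
[col 3] SY: children S:{C}, Y:{T} ∪→ {C,T}; cost 1
[col 3] SUY: children SY:{C,T}, U:{T} ∩→ {T}; cost 0
[col 3] PSUY: children P:{G}, SUY:{T} ∪→ {G,T}; cost 1
[col 3] APSUY: children A:{C}, PSUY:{G,T} ∪→ {C,G,T}; cost 1
[col 4] SY: children S:{A}, Y:{T} ∪→ {A,T}; cost 1
[col 4] SUY: children SY:{A,T}, U:{G} ∪→ {A,G,T}; cost 1
[col 4] PSUY: children P:{C}, SUY:{A,G,T} ∪→ {A,C,G,T}; cost 1
[col 4] APSUY: children A:{G}, PSUY:{A,C,G,T} ∩→ {G}; cost 0
per-site changes: [2, 2, 3, 3, 3]; total = 13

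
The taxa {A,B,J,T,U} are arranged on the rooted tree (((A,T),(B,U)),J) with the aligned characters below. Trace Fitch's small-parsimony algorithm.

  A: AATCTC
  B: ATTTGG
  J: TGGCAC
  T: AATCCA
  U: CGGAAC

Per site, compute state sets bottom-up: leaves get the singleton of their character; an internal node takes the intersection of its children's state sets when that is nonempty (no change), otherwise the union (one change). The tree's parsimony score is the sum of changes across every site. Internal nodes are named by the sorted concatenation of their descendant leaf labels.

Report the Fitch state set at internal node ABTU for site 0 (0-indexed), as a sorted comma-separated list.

[col 0] AT: children A:{A}, T:{A} ∩→ {A}; cost 0
[col 0] BU: children B:{A}, U:{C} ∪→ {A,C}; cost 1
[col 0] ABTU: children AT:{A}, BU:{A,C} ∩→ {A}; cost 0
[col 0] ABJTU: children ABTU:{A}, J:{T} ∪→ {A,T}; cost 1
[col 1] AT: children A:{A}, T:{A} ∩→ {A}; cost 0
[col 1] BU: children B:{T}, U:{G} ∪→ {G,T}; cost 1
[col 1] ABTU: children AT:{A}, BU:{G,T} ∪→ {A,G,T}; cost 1
[col 1] ABJTU: children ABTU:{A,G,T}, J:{G} ∩→ {G}; cost 0
[col 2] AT: children A:{T}, T:{T} ∩→ {T}; cost 0
[col 2] BU: children B:{T}, U:{G} ∪→ {G,T}; cost 1
[col 2] ABTU: children AT:{T}, BU:{G,T} ∩→ {T}; cost 0
[col 2] ABJTU: children ABTU:{T}, J:{G} ∪→ {G,T}; cost 1
[col 3] AT: children A:{C}, T:{C} ∩→ {C}; cost 0
[col 3] BU: children B:{T}, U:{A} ∪→ {A,T}; cost 1
[col 3] ABTU: children AT:{C}, BU:{A,T} ∪→ {A,C,T}; cost 1
[col 3] ABJTU: children ABTU:{A,C,T}, J:{C} ∩→ {C}; cost 0
[col 4] AT: children A:{T}, T:{C} ∪→ {C,T}; cost 1
[col 4] BU: children B:{G}, U:{A} ∪→ {A,G}; cost 1
[col 4] ABTU: children AT:{C,T}, BU:{A,G} ∪→ {A,C,G,T}; cost 1
[col 4] ABJTU: children ABTU:{A,C,G,T}, J:{A} ∩→ {A}; cost 0
[col 5] AT: children A:{C}, T:{A} ∪→ {A,C}; cost 1
[col 5] BU: children B:{G}, U:{C} ∪→ {C,G}; cost 1
[col 5] ABTU: children AT:{A,C}, BU:{C,G} ∩→ {C}; cost 0
[col 5] ABJTU: children ABTU:{C}, J:{C} ∩→ {C}; cost 0
per-site changes: [2, 2, 2, 2, 3, 2]; total = 13

A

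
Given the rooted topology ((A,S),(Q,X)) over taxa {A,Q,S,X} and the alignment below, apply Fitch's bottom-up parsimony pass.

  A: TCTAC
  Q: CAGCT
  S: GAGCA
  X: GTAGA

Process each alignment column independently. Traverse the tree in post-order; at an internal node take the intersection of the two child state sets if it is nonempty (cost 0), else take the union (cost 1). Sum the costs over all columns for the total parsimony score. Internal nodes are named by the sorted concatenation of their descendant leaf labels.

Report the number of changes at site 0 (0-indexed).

2

AS@0: {T} ∪ {G} = {G,T} (union, +1)
QX@0: {C} ∪ {G} = {C,G} (union, +1)
AQSX@0: {G,T} ∩ {C,G} = {G} (intersection, +0)
AS@1: {C} ∪ {A} = {A,C} (union, +1)
QX@1: {A} ∪ {T} = {A,T} (union, +1)
AQSX@1: {A,C} ∩ {A,T} = {A} (intersection, +0)
AS@2: {T} ∪ {G} = {G,T} (union, +1)
QX@2: {G} ∪ {A} = {A,G} (union, +1)
AQSX@2: {G,T} ∩ {A,G} = {G} (intersection, +0)
AS@3: {A} ∪ {C} = {A,C} (union, +1)
QX@3: {C} ∪ {G} = {C,G} (union, +1)
AQSX@3: {A,C} ∩ {C,G} = {C} (intersection, +0)
AS@4: {C} ∪ {A} = {A,C} (union, +1)
QX@4: {T} ∪ {A} = {A,T} (union, +1)
AQSX@4: {A,C} ∩ {A,T} = {A} (intersection, +0)
per-site changes: [2, 2, 2, 2, 2]; total = 10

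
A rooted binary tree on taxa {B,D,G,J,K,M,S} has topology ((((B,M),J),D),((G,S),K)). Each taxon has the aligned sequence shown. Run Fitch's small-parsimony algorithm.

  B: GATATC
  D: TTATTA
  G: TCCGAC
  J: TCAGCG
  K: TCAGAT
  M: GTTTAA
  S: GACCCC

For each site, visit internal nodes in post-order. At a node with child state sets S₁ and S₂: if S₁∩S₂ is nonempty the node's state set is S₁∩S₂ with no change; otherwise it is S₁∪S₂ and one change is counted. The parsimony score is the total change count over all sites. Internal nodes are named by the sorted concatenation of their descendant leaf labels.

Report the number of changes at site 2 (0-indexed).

[col 0] BM: children B:{G}, M:{G} ∩→ {G}; cost 0
[col 0] BJM: children BM:{G}, J:{T} ∪→ {G,T}; cost 1
[col 0] BDJM: children BJM:{G,T}, D:{T} ∩→ {T}; cost 0
[col 0] GS: children G:{T}, S:{G} ∪→ {G,T}; cost 1
[col 0] GKS: children GS:{G,T}, K:{T} ∩→ {T}; cost 0
[col 0] BDGJKMS: children BDJM:{T}, GKS:{T} ∩→ {T}; cost 0
[col 1] BM: children B:{A}, M:{T} ∪→ {A,T}; cost 1
[col 1] BJM: children BM:{A,T}, J:{C} ∪→ {A,C,T}; cost 1
[col 1] BDJM: children BJM:{A,C,T}, D:{T} ∩→ {T}; cost 0
[col 1] GS: children G:{C}, S:{A} ∪→ {A,C}; cost 1
[col 1] GKS: children GS:{A,C}, K:{C} ∩→ {C}; cost 0
[col 1] BDGJKMS: children BDJM:{T}, GKS:{C} ∪→ {C,T}; cost 1
[col 2] BM: children B:{T}, M:{T} ∩→ {T}; cost 0
[col 2] BJM: children BM:{T}, J:{A} ∪→ {A,T}; cost 1
[col 2] BDJM: children BJM:{A,T}, D:{A} ∩→ {A}; cost 0
[col 2] GS: children G:{C}, S:{C} ∩→ {C}; cost 0
[col 2] GKS: children GS:{C}, K:{A} ∪→ {A,C}; cost 1
[col 2] BDGJKMS: children BDJM:{A}, GKS:{A,C} ∩→ {A}; cost 0
[col 3] BM: children B:{A}, M:{T} ∪→ {A,T}; cost 1
[col 3] BJM: children BM:{A,T}, J:{G} ∪→ {A,G,T}; cost 1
[col 3] BDJM: children BJM:{A,G,T}, D:{T} ∩→ {T}; cost 0
[col 3] GS: children G:{G}, S:{C} ∪→ {C,G}; cost 1
[col 3] GKS: children GS:{C,G}, K:{G} ∩→ {G}; cost 0
[col 3] BDGJKMS: children BDJM:{T}, GKS:{G} ∪→ {G,T}; cost 1
[col 4] BM: children B:{T}, M:{A} ∪→ {A,T}; cost 1
[col 4] BJM: children BM:{A,T}, J:{C} ∪→ {A,C,T}; cost 1
[col 4] BDJM: children BJM:{A,C,T}, D:{T} ∩→ {T}; cost 0
[col 4] GS: children G:{A}, S:{C} ∪→ {A,C}; cost 1
[col 4] GKS: children GS:{A,C}, K:{A} ∩→ {A}; cost 0
[col 4] BDGJKMS: children BDJM:{T}, GKS:{A} ∪→ {A,T}; cost 1
[col 5] BM: children B:{C}, M:{A} ∪→ {A,C}; cost 1
[col 5] BJM: children BM:{A,C}, J:{G} ∪→ {A,C,G}; cost 1
[col 5] BDJM: children BJM:{A,C,G}, D:{A} ∩→ {A}; cost 0
[col 5] GS: children G:{C}, S:{C} ∩→ {C}; cost 0
[col 5] GKS: children GS:{C}, K:{T} ∪→ {C,T}; cost 1
[col 5] BDGJKMS: children BDJM:{A}, GKS:{C,T} ∪→ {A,C,T}; cost 1
per-site changes: [2, 4, 2, 4, 4, 4]; total = 20

2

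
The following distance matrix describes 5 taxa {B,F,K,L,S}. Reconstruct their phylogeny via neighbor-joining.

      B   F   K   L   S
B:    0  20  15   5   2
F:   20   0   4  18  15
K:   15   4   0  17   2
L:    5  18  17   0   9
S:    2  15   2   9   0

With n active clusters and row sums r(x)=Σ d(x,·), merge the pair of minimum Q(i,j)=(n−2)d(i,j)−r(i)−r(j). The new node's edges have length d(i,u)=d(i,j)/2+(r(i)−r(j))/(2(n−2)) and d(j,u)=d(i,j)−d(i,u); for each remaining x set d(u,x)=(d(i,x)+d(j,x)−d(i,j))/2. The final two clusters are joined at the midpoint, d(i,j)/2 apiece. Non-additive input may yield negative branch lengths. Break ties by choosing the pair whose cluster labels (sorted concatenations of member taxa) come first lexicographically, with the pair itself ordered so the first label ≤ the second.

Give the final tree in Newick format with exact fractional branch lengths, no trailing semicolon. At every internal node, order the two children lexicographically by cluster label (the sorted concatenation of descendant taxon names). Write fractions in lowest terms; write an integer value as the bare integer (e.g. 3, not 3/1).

step 1: merge (F,K) at d=4, Q=-83; branch lengths F→31/6, K→-7/6; new cluster FK
  updated: d(B,FK)=31/2, d(FK,L)=31/2, d(FK,S)=13/2
step 2: merge (B,L) at d=5, Q=-42; branch lengths B→3/4, L→17/4; new cluster BL
  updated: d(BL,FK)=13, d(BL,S)=3
step 3: merge (BL,FK) at d=13, Q=-45/2; branch lengths BL→19/4, FK→33/4; new cluster BFKL
  updated: d(BFKL,S)=-7/4
step 4: merge (BFKL,S) at d=-7/4; branch lengths BFKL→-7/8, S→-7/8; new cluster BFKLS
final tree: (((B:3/4,L:17/4):19/4,(F:31/6,K:-7/6):33/4):-7/8,S:-7/8)
total length: 81/4

(((B:3/4,L:17/4):19/4,(F:31/6,K:-7/6):33/4):-7/8,S:-7/8)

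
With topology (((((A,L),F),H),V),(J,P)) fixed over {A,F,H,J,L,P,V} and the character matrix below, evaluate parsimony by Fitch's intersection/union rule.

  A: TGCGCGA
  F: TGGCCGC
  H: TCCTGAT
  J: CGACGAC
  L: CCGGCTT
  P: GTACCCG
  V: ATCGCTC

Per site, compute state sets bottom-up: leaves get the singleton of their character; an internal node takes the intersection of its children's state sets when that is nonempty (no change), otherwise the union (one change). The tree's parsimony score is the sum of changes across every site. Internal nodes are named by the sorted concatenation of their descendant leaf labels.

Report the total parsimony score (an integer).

24

site 0, node AL: A={T} ∪ L={C} → {C,T} (+1)
site 0, node AFL: AL={C,T} ∩ F={T} → {T} (+0)
site 0, node AFHL: AFL={T} ∩ H={T} → {T} (+0)
site 0, node AFHLV: AFHL={T} ∪ V={A} → {A,T} (+1)
site 0, node JP: J={C} ∪ P={G} → {C,G} (+1)
site 0, node AFHJLPV: AFHLV={A,T} ∪ JP={C,G} → {A,C,G,T} (+1)
site 1, node AL: A={G} ∪ L={C} → {C,G} (+1)
site 1, node AFL: AL={C,G} ∩ F={G} → {G} (+0)
site 1, node AFHL: AFL={G} ∪ H={C} → {C,G} (+1)
site 1, node AFHLV: AFHL={C,G} ∪ V={T} → {C,G,T} (+1)
site 1, node JP: J={G} ∪ P={T} → {G,T} (+1)
site 1, node AFHJLPV: AFHLV={C,G,T} ∩ JP={G,T} → {G,T} (+0)
site 2, node AL: A={C} ∪ L={G} → {C,G} (+1)
site 2, node AFL: AL={C,G} ∩ F={G} → {G} (+0)
site 2, node AFHL: AFL={G} ∪ H={C} → {C,G} (+1)
site 2, node AFHLV: AFHL={C,G} ∩ V={C} → {C} (+0)
site 2, node JP: J={A} ∩ P={A} → {A} (+0)
site 2, node AFHJLPV: AFHLV={C} ∪ JP={A} → {A,C} (+1)
site 3, node AL: A={G} ∩ L={G} → {G} (+0)
site 3, node AFL: AL={G} ∪ F={C} → {C,G} (+1)
site 3, node AFHL: AFL={C,G} ∪ H={T} → {C,G,T} (+1)
site 3, node AFHLV: AFHL={C,G,T} ∩ V={G} → {G} (+0)
site 3, node JP: J={C} ∩ P={C} → {C} (+0)
site 3, node AFHJLPV: AFHLV={G} ∪ JP={C} → {C,G} (+1)
site 4, node AL: A={C} ∩ L={C} → {C} (+0)
site 4, node AFL: AL={C} ∩ F={C} → {C} (+0)
site 4, node AFHL: AFL={C} ∪ H={G} → {C,G} (+1)
site 4, node AFHLV: AFHL={C,G} ∩ V={C} → {C} (+0)
site 4, node JP: J={G} ∪ P={C} → {C,G} (+1)
site 4, node AFHJLPV: AFHLV={C} ∩ JP={C,G} → {C} (+0)
site 5, node AL: A={G} ∪ L={T} → {G,T} (+1)
site 5, node AFL: AL={G,T} ∩ F={G} → {G} (+0)
site 5, node AFHL: AFL={G} ∪ H={A} → {A,G} (+1)
site 5, node AFHLV: AFHL={A,G} ∪ V={T} → {A,G,T} (+1)
site 5, node JP: J={A} ∪ P={C} → {A,C} (+1)
site 5, node AFHJLPV: AFHLV={A,G,T} ∩ JP={A,C} → {A} (+0)
site 6, node AL: A={A} ∪ L={T} → {A,T} (+1)
site 6, node AFL: AL={A,T} ∪ F={C} → {A,C,T} (+1)
site 6, node AFHL: AFL={A,C,T} ∩ H={T} → {T} (+0)
site 6, node AFHLV: AFHL={T} ∪ V={C} → {C,T} (+1)
site 6, node JP: J={C} ∪ P={G} → {C,G} (+1)
site 6, node AFHJLPV: AFHLV={C,T} ∩ JP={C,G} → {C} (+0)
per-site changes: [4, 4, 3, 3, 2, 4, 4]; total = 24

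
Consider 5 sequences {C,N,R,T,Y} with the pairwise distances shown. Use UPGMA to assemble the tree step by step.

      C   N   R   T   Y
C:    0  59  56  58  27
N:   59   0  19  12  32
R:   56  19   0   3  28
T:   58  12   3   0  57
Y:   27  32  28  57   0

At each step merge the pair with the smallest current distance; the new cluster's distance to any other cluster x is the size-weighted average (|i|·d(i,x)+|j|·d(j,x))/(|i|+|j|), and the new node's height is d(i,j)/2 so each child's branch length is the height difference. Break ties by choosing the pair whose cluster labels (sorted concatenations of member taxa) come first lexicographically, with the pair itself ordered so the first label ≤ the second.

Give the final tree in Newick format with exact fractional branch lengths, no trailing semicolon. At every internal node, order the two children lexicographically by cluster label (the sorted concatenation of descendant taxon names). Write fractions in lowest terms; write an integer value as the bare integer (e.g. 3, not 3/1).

1. join R+T (d=3) ⇒ RT; edges |R|=3/2, |T|=3/2
  updated: d(C,RT)=57, d(N,RT)=31/2, d(RT,Y)=85/2
2. join N+RT (d=31/2) ⇒ NRT; edges |N|=31/4, |RT|=25/4
  updated: d(C,NRT)=173/3, d(NRT,Y)=39
3. join C+Y (d=27) ⇒ CY; edges |C|=27/2, |Y|=27/2
  updated: d(CY,NRT)=145/3
4. join CY+NRT (d=145/3) ⇒ CNRTY; edges |CY|=32/3, |NRT|=197/12
final tree: ((C:27/2,Y:27/2):32/3,(N:31/4,(R:3/2,T:3/2):25/4):197/12)
total length: 853/12

((C:27/2,Y:27/2):32/3,(N:31/4,(R:3/2,T:3/2):25/4):197/12)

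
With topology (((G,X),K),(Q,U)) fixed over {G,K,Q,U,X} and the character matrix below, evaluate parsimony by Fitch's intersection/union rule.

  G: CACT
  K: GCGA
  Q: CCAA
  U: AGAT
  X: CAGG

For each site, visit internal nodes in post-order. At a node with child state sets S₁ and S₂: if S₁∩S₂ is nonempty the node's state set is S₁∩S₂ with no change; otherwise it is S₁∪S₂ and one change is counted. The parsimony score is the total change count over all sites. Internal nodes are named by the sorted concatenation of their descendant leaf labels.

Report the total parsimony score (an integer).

GX@0: {C} ∩ {C} = {C} (intersection, +0)
GKX@0: {C} ∪ {G} = {C,G} (union, +1)
QU@0: {C} ∪ {A} = {A,C} (union, +1)
GKQUX@0: {C,G} ∩ {A,C} = {C} (intersection, +0)
GX@1: {A} ∩ {A} = {A} (intersection, +0)
GKX@1: {A} ∪ {C} = {A,C} (union, +1)
QU@1: {C} ∪ {G} = {C,G} (union, +1)
GKQUX@1: {A,C} ∩ {C,G} = {C} (intersection, +0)
GX@2: {C} ∪ {G} = {C,G} (union, +1)
GKX@2: {C,G} ∩ {G} = {G} (intersection, +0)
QU@2: {A} ∩ {A} = {A} (intersection, +0)
GKQUX@2: {G} ∪ {A} = {A,G} (union, +1)
GX@3: {T} ∪ {G} = {G,T} (union, +1)
GKX@3: {G,T} ∪ {A} = {A,G,T} (union, +1)
QU@3: {A} ∪ {T} = {A,T} (union, +1)
GKQUX@3: {A,G,T} ∩ {A,T} = {A,T} (intersection, +0)
per-site changes: [2, 2, 2, 3]; total = 9

9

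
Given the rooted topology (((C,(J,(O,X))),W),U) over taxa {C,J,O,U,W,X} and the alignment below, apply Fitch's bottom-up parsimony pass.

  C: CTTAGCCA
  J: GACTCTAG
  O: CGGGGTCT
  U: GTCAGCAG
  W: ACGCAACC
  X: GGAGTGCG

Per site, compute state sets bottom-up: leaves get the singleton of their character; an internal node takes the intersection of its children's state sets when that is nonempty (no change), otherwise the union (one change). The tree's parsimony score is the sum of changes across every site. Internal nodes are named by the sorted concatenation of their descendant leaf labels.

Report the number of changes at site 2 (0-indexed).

4

OX@0: {C} ∪ {G} = {C,G} (union, +1)
JOX@0: {G} ∩ {C,G} = {G} (intersection, +0)
CJOX@0: {C} ∪ {G} = {C,G} (union, +1)
CJOWX@0: {C,G} ∪ {A} = {A,C,G} (union, +1)
CJOUWX@0: {A,C,G} ∩ {G} = {G} (intersection, +0)
OX@1: {G} ∩ {G} = {G} (intersection, +0)
JOX@1: {A} ∪ {G} = {A,G} (union, +1)
CJOX@1: {T} ∪ {A,G} = {A,G,T} (union, +1)
CJOWX@1: {A,G,T} ∪ {C} = {A,C,G,T} (union, +1)
CJOUWX@1: {A,C,G,T} ∩ {T} = {T} (intersection, +0)
OX@2: {G} ∪ {A} = {A,G} (union, +1)
JOX@2: {C} ∪ {A,G} = {A,C,G} (union, +1)
CJOX@2: {T} ∪ {A,C,G} = {A,C,G,T} (union, +1)
CJOWX@2: {A,C,G,T} ∩ {G} = {G} (intersection, +0)
CJOUWX@2: {G} ∪ {C} = {C,G} (union, +1)
OX@3: {G} ∩ {G} = {G} (intersection, +0)
JOX@3: {T} ∪ {G} = {G,T} (union, +1)
CJOX@3: {A} ∪ {G,T} = {A,G,T} (union, +1)
CJOWX@3: {A,G,T} ∪ {C} = {A,C,G,T} (union, +1)
CJOUWX@3: {A,C,G,T} ∩ {A} = {A} (intersection, +0)
OX@4: {G} ∪ {T} = {G,T} (union, +1)
JOX@4: {C} ∪ {G,T} = {C,G,T} (union, +1)
CJOX@4: {G} ∩ {C,G,T} = {G} (intersection, +0)
CJOWX@4: {G} ∪ {A} = {A,G} (union, +1)
CJOUWX@4: {A,G} ∩ {G} = {G} (intersection, +0)
OX@5: {T} ∪ {G} = {G,T} (union, +1)
JOX@5: {T} ∩ {G,T} = {T} (intersection, +0)
CJOX@5: {C} ∪ {T} = {C,T} (union, +1)
CJOWX@5: {C,T} ∪ {A} = {A,C,T} (union, +1)
CJOUWX@5: {A,C,T} ∩ {C} = {C} (intersection, +0)
OX@6: {C} ∩ {C} = {C} (intersection, +0)
JOX@6: {A} ∪ {C} = {A,C} (union, +1)
CJOX@6: {C} ∩ {A,C} = {C} (intersection, +0)
CJOWX@6: {C} ∩ {C} = {C} (intersection, +0)
CJOUWX@6: {C} ∪ {A} = {A,C} (union, +1)
OX@7: {T} ∪ {G} = {G,T} (union, +1)
JOX@7: {G} ∩ {G,T} = {G} (intersection, +0)
CJOX@7: {A} ∪ {G} = {A,G} (union, +1)
CJOWX@7: {A,G} ∪ {C} = {A,C,G} (union, +1)
CJOUWX@7: {A,C,G} ∩ {G} = {G} (intersection, +0)
per-site changes: [3, 3, 4, 3, 3, 3, 2, 3]; total = 24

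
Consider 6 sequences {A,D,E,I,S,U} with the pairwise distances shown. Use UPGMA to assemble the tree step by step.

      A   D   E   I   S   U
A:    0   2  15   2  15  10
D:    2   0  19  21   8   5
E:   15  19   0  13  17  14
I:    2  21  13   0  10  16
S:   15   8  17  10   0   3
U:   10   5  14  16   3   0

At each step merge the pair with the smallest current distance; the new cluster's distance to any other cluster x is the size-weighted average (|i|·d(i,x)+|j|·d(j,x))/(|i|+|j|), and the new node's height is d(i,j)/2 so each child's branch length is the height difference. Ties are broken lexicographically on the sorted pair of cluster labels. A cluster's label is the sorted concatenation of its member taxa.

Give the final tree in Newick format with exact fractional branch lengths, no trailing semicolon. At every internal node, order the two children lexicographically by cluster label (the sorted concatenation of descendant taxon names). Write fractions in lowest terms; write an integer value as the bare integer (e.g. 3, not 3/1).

((((A:1,D:1):15/4,(S:3/2,U:3/2):13/4):11/8,I:49/8):67/40,E:39/5)

iteration 1: select A,D (d=2); attach at lengths (1, 1); label the merged cluster AD
  updated: d(AD,E)=17, d(AD,I)=23/2, d(AD,S)=23/2, d(AD,U)=15/2
iteration 2: select S,U (d=3); attach at lengths (3/2, 3/2); label the merged cluster SU
  updated: d(AD,SU)=19/2, d(E,SU)=31/2, d(I,SU)=13
iteration 3: select AD,SU (d=19/2); attach at lengths (15/4, 13/4); label the merged cluster ADSU
  updated: d(ADSU,E)=65/4, d(ADSU,I)=49/4
iteration 4: select ADSU,I (d=49/4); attach at lengths (11/8, 49/8); label the merged cluster ADISU
  updated: d(ADISU,E)=78/5
iteration 5: select ADISU,E (d=78/5); attach at lengths (67/40, 39/5); label the merged cluster ADEISU
final tree: ((((A:1,D:1):15/4,(S:3/2,U:3/2):13/4):11/8,I:49/8):67/40,E:39/5)
total length: 1159/40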